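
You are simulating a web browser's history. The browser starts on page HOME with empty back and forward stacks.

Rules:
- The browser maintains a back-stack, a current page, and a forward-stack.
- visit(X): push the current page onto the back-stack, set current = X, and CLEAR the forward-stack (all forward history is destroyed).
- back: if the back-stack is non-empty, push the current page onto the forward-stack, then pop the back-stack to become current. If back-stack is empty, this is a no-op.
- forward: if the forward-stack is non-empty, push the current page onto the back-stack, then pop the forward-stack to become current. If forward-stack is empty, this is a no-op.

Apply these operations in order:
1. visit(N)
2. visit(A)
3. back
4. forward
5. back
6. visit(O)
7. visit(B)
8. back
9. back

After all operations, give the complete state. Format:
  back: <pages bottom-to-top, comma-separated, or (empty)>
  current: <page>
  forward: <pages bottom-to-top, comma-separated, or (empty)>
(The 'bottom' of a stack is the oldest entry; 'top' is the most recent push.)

Answer: back: HOME
current: N
forward: B,O

Derivation:
After 1 (visit(N)): cur=N back=1 fwd=0
After 2 (visit(A)): cur=A back=2 fwd=0
After 3 (back): cur=N back=1 fwd=1
After 4 (forward): cur=A back=2 fwd=0
After 5 (back): cur=N back=1 fwd=1
After 6 (visit(O)): cur=O back=2 fwd=0
After 7 (visit(B)): cur=B back=3 fwd=0
After 8 (back): cur=O back=2 fwd=1
After 9 (back): cur=N back=1 fwd=2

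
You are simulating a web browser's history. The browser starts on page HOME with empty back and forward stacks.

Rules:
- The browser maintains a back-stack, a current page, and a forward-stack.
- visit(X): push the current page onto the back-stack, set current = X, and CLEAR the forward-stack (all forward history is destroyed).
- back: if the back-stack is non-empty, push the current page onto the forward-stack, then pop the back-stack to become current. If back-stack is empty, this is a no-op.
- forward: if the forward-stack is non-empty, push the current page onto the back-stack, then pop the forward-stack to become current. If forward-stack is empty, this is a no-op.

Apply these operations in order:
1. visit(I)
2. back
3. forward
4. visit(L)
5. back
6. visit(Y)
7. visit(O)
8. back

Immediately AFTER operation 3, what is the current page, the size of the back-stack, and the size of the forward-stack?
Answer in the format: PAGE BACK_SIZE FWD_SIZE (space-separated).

After 1 (visit(I)): cur=I back=1 fwd=0
After 2 (back): cur=HOME back=0 fwd=1
After 3 (forward): cur=I back=1 fwd=0

I 1 0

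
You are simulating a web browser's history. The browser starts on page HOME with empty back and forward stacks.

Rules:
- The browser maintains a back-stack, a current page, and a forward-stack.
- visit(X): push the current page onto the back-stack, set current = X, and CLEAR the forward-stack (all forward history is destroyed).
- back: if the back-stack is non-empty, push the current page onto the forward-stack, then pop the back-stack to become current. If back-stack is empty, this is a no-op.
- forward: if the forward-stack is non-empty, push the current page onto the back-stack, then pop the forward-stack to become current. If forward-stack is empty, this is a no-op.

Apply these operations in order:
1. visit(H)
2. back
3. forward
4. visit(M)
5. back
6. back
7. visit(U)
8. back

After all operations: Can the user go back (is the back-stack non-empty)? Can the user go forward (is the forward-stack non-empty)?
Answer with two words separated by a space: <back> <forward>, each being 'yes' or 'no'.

After 1 (visit(H)): cur=H back=1 fwd=0
After 2 (back): cur=HOME back=0 fwd=1
After 3 (forward): cur=H back=1 fwd=0
After 4 (visit(M)): cur=M back=2 fwd=0
After 5 (back): cur=H back=1 fwd=1
After 6 (back): cur=HOME back=0 fwd=2
After 7 (visit(U)): cur=U back=1 fwd=0
After 8 (back): cur=HOME back=0 fwd=1

Answer: no yes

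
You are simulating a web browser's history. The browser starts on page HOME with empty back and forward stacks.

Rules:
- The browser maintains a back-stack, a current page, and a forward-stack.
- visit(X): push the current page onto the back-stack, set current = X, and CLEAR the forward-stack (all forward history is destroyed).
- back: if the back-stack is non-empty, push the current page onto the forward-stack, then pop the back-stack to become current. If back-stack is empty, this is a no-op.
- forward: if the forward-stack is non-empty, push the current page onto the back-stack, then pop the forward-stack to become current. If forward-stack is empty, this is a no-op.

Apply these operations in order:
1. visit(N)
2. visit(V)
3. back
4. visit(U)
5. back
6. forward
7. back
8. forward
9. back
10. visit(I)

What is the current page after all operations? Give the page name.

After 1 (visit(N)): cur=N back=1 fwd=0
After 2 (visit(V)): cur=V back=2 fwd=0
After 3 (back): cur=N back=1 fwd=1
After 4 (visit(U)): cur=U back=2 fwd=0
After 5 (back): cur=N back=1 fwd=1
After 6 (forward): cur=U back=2 fwd=0
After 7 (back): cur=N back=1 fwd=1
After 8 (forward): cur=U back=2 fwd=0
After 9 (back): cur=N back=1 fwd=1
After 10 (visit(I)): cur=I back=2 fwd=0

Answer: I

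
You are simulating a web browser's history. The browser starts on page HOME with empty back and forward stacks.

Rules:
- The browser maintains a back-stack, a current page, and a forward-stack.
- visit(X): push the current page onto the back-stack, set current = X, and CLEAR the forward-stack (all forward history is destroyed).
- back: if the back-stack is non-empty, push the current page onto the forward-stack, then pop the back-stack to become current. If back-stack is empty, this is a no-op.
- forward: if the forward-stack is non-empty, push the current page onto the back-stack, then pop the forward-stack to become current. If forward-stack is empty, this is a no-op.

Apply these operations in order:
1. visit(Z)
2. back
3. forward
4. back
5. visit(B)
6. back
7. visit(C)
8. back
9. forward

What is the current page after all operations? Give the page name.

After 1 (visit(Z)): cur=Z back=1 fwd=0
After 2 (back): cur=HOME back=0 fwd=1
After 3 (forward): cur=Z back=1 fwd=0
After 4 (back): cur=HOME back=0 fwd=1
After 5 (visit(B)): cur=B back=1 fwd=0
After 6 (back): cur=HOME back=0 fwd=1
After 7 (visit(C)): cur=C back=1 fwd=0
After 8 (back): cur=HOME back=0 fwd=1
After 9 (forward): cur=C back=1 fwd=0

Answer: C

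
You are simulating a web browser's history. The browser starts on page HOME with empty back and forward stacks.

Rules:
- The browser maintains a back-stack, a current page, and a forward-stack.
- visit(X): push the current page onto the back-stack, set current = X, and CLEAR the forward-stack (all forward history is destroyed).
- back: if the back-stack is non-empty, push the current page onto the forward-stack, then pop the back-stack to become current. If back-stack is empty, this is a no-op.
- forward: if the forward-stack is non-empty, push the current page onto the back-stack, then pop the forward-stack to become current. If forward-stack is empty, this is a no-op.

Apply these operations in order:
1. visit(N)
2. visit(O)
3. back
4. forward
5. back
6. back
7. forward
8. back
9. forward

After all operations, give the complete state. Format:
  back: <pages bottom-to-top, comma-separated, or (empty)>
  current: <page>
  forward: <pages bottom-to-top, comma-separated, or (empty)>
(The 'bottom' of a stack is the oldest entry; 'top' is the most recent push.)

After 1 (visit(N)): cur=N back=1 fwd=0
After 2 (visit(O)): cur=O back=2 fwd=0
After 3 (back): cur=N back=1 fwd=1
After 4 (forward): cur=O back=2 fwd=0
After 5 (back): cur=N back=1 fwd=1
After 6 (back): cur=HOME back=0 fwd=2
After 7 (forward): cur=N back=1 fwd=1
After 8 (back): cur=HOME back=0 fwd=2
After 9 (forward): cur=N back=1 fwd=1

Answer: back: HOME
current: N
forward: O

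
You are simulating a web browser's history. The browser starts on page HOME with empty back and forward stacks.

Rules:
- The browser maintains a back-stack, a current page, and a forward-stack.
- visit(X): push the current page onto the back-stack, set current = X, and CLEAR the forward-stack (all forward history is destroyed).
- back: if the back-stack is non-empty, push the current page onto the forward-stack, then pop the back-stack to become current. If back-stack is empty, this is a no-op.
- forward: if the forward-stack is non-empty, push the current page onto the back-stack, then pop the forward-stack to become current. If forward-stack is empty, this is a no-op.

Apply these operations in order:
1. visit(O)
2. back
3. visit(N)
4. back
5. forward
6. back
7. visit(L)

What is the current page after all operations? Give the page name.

Answer: L

Derivation:
After 1 (visit(O)): cur=O back=1 fwd=0
After 2 (back): cur=HOME back=0 fwd=1
After 3 (visit(N)): cur=N back=1 fwd=0
After 4 (back): cur=HOME back=0 fwd=1
After 5 (forward): cur=N back=1 fwd=0
After 6 (back): cur=HOME back=0 fwd=1
After 7 (visit(L)): cur=L back=1 fwd=0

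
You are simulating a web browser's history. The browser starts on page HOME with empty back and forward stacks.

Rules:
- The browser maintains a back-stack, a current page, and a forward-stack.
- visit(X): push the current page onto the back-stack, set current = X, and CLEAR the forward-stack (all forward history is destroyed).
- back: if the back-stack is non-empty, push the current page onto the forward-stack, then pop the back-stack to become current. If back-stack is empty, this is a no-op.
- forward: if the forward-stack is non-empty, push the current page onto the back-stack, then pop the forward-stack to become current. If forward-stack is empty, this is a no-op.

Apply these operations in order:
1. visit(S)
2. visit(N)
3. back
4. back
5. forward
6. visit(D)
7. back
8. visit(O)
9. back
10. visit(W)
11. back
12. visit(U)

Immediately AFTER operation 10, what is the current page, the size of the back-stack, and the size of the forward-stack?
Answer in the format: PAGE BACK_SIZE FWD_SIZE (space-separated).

After 1 (visit(S)): cur=S back=1 fwd=0
After 2 (visit(N)): cur=N back=2 fwd=0
After 3 (back): cur=S back=1 fwd=1
After 4 (back): cur=HOME back=0 fwd=2
After 5 (forward): cur=S back=1 fwd=1
After 6 (visit(D)): cur=D back=2 fwd=0
After 7 (back): cur=S back=1 fwd=1
After 8 (visit(O)): cur=O back=2 fwd=0
After 9 (back): cur=S back=1 fwd=1
After 10 (visit(W)): cur=W back=2 fwd=0

W 2 0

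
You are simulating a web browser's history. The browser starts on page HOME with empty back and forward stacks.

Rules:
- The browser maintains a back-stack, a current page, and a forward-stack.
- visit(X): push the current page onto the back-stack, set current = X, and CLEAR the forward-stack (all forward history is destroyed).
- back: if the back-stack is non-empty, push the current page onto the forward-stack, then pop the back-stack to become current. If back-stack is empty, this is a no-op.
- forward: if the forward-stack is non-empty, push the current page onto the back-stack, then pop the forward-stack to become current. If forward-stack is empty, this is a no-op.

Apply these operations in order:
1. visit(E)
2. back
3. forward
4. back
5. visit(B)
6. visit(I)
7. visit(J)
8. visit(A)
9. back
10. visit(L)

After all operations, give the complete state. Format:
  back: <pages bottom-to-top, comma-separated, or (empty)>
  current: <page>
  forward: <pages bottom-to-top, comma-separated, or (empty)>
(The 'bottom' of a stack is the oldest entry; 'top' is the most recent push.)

Answer: back: HOME,B,I,J
current: L
forward: (empty)

Derivation:
After 1 (visit(E)): cur=E back=1 fwd=0
After 2 (back): cur=HOME back=0 fwd=1
After 3 (forward): cur=E back=1 fwd=0
After 4 (back): cur=HOME back=0 fwd=1
After 5 (visit(B)): cur=B back=1 fwd=0
After 6 (visit(I)): cur=I back=2 fwd=0
After 7 (visit(J)): cur=J back=3 fwd=0
After 8 (visit(A)): cur=A back=4 fwd=0
After 9 (back): cur=J back=3 fwd=1
After 10 (visit(L)): cur=L back=4 fwd=0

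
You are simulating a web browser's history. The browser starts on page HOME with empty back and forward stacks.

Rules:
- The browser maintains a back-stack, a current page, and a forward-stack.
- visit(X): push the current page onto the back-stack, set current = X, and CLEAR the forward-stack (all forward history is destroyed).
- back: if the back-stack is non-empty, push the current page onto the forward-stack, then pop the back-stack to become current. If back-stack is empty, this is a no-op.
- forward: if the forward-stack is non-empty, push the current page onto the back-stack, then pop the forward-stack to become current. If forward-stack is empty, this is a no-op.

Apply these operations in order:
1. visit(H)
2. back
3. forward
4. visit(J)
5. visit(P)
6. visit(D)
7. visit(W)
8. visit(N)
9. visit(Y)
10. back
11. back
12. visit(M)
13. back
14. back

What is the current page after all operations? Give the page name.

After 1 (visit(H)): cur=H back=1 fwd=0
After 2 (back): cur=HOME back=0 fwd=1
After 3 (forward): cur=H back=1 fwd=0
After 4 (visit(J)): cur=J back=2 fwd=0
After 5 (visit(P)): cur=P back=3 fwd=0
After 6 (visit(D)): cur=D back=4 fwd=0
After 7 (visit(W)): cur=W back=5 fwd=0
After 8 (visit(N)): cur=N back=6 fwd=0
After 9 (visit(Y)): cur=Y back=7 fwd=0
After 10 (back): cur=N back=6 fwd=1
After 11 (back): cur=W back=5 fwd=2
After 12 (visit(M)): cur=M back=6 fwd=0
After 13 (back): cur=W back=5 fwd=1
After 14 (back): cur=D back=4 fwd=2

Answer: D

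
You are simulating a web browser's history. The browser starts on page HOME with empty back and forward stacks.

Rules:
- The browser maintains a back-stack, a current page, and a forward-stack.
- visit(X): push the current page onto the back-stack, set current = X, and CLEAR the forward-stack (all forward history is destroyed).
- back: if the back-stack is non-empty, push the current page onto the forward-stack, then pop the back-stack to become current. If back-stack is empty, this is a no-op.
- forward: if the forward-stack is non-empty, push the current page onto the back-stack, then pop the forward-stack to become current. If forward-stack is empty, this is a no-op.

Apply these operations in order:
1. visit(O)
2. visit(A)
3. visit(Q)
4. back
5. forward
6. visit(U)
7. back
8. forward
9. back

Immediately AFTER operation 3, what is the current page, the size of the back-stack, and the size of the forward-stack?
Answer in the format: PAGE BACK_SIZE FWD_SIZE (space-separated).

After 1 (visit(O)): cur=O back=1 fwd=0
After 2 (visit(A)): cur=A back=2 fwd=0
After 3 (visit(Q)): cur=Q back=3 fwd=0

Q 3 0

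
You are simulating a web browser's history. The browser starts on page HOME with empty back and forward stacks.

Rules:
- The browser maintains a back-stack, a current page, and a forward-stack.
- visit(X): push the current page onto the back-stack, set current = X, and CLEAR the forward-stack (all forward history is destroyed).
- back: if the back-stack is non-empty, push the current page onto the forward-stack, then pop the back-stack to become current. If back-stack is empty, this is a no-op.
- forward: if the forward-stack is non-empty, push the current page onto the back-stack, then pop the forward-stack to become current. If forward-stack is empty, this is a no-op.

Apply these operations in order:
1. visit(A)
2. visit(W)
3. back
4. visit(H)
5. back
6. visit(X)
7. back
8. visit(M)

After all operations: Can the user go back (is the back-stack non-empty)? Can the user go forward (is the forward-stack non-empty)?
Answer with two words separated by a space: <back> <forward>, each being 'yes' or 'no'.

Answer: yes no

Derivation:
After 1 (visit(A)): cur=A back=1 fwd=0
After 2 (visit(W)): cur=W back=2 fwd=0
After 3 (back): cur=A back=1 fwd=1
After 4 (visit(H)): cur=H back=2 fwd=0
After 5 (back): cur=A back=1 fwd=1
After 6 (visit(X)): cur=X back=2 fwd=0
After 7 (back): cur=A back=1 fwd=1
After 8 (visit(M)): cur=M back=2 fwd=0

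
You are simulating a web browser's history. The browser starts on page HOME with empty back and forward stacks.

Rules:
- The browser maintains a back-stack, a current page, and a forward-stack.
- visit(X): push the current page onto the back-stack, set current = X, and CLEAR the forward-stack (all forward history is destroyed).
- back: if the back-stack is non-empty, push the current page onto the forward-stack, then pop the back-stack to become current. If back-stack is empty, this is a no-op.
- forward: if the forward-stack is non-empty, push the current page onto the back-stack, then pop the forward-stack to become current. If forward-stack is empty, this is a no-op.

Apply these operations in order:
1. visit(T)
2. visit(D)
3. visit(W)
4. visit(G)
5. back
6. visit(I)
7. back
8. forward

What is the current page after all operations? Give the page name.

Answer: I

Derivation:
After 1 (visit(T)): cur=T back=1 fwd=0
After 2 (visit(D)): cur=D back=2 fwd=0
After 3 (visit(W)): cur=W back=3 fwd=0
After 4 (visit(G)): cur=G back=4 fwd=0
After 5 (back): cur=W back=3 fwd=1
After 6 (visit(I)): cur=I back=4 fwd=0
After 7 (back): cur=W back=3 fwd=1
After 8 (forward): cur=I back=4 fwd=0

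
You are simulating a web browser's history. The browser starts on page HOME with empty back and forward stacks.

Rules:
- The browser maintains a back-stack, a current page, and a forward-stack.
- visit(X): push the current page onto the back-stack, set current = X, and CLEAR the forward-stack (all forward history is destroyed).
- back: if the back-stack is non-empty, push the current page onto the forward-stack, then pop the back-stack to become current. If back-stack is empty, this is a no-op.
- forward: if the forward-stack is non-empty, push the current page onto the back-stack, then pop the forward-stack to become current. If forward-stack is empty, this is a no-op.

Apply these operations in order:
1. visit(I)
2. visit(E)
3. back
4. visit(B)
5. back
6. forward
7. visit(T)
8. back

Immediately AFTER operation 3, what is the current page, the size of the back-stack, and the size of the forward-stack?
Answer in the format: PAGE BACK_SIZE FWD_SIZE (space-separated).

After 1 (visit(I)): cur=I back=1 fwd=0
After 2 (visit(E)): cur=E back=2 fwd=0
After 3 (back): cur=I back=1 fwd=1

I 1 1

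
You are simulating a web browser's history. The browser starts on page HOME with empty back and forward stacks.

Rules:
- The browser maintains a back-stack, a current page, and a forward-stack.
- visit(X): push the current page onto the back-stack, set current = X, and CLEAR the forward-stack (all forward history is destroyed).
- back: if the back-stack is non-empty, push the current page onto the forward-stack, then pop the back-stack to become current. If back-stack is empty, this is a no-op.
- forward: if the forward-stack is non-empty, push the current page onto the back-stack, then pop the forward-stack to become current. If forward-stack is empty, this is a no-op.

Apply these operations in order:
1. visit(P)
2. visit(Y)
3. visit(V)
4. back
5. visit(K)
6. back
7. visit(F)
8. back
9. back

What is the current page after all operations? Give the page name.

After 1 (visit(P)): cur=P back=1 fwd=0
After 2 (visit(Y)): cur=Y back=2 fwd=0
After 3 (visit(V)): cur=V back=3 fwd=0
After 4 (back): cur=Y back=2 fwd=1
After 5 (visit(K)): cur=K back=3 fwd=0
After 6 (back): cur=Y back=2 fwd=1
After 7 (visit(F)): cur=F back=3 fwd=0
After 8 (back): cur=Y back=2 fwd=1
After 9 (back): cur=P back=1 fwd=2

Answer: P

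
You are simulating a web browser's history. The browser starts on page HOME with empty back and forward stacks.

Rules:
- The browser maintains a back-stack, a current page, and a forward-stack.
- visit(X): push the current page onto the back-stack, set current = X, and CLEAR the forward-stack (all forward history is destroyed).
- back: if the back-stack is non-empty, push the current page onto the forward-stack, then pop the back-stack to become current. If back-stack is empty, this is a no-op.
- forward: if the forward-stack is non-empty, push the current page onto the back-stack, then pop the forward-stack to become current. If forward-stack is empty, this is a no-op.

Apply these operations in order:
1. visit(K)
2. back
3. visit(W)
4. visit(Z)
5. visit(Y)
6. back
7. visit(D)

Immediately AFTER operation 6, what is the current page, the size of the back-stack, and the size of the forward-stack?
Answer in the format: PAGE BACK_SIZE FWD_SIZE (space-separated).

After 1 (visit(K)): cur=K back=1 fwd=0
After 2 (back): cur=HOME back=0 fwd=1
After 3 (visit(W)): cur=W back=1 fwd=0
After 4 (visit(Z)): cur=Z back=2 fwd=0
After 5 (visit(Y)): cur=Y back=3 fwd=0
After 6 (back): cur=Z back=2 fwd=1

Z 2 1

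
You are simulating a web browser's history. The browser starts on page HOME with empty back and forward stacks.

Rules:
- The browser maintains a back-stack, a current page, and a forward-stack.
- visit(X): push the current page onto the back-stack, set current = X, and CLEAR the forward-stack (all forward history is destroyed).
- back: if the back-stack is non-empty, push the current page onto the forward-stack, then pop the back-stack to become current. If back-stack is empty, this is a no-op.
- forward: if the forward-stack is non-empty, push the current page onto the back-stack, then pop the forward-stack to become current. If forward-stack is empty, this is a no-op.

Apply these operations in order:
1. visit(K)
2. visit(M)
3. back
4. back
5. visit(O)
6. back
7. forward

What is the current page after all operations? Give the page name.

After 1 (visit(K)): cur=K back=1 fwd=0
After 2 (visit(M)): cur=M back=2 fwd=0
After 3 (back): cur=K back=1 fwd=1
After 4 (back): cur=HOME back=0 fwd=2
After 5 (visit(O)): cur=O back=1 fwd=0
After 6 (back): cur=HOME back=0 fwd=1
After 7 (forward): cur=O back=1 fwd=0

Answer: O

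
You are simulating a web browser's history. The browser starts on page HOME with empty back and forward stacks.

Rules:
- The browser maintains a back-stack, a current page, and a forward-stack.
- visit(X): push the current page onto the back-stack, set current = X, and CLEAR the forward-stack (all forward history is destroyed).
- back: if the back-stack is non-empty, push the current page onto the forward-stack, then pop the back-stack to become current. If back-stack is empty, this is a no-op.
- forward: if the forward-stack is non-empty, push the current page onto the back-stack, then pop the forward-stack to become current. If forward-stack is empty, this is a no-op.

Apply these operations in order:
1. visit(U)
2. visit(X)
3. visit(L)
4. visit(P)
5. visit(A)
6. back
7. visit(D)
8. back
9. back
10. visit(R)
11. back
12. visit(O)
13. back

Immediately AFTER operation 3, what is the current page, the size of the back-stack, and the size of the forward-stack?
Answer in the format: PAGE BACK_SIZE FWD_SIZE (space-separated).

After 1 (visit(U)): cur=U back=1 fwd=0
After 2 (visit(X)): cur=X back=2 fwd=0
After 3 (visit(L)): cur=L back=3 fwd=0

L 3 0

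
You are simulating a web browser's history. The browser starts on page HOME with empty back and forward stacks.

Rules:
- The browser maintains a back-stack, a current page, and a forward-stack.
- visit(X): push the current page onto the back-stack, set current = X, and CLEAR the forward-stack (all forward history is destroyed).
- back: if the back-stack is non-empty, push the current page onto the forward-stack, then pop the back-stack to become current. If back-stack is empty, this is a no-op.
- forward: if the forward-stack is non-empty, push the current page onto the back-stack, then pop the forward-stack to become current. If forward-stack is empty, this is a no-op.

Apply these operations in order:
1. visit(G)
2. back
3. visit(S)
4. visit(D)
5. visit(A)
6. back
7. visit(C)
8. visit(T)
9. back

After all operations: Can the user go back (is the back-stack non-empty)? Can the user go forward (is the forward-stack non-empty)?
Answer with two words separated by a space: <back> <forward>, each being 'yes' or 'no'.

After 1 (visit(G)): cur=G back=1 fwd=0
After 2 (back): cur=HOME back=0 fwd=1
After 3 (visit(S)): cur=S back=1 fwd=0
After 4 (visit(D)): cur=D back=2 fwd=0
After 5 (visit(A)): cur=A back=3 fwd=0
After 6 (back): cur=D back=2 fwd=1
After 7 (visit(C)): cur=C back=3 fwd=0
After 8 (visit(T)): cur=T back=4 fwd=0
After 9 (back): cur=C back=3 fwd=1

Answer: yes yes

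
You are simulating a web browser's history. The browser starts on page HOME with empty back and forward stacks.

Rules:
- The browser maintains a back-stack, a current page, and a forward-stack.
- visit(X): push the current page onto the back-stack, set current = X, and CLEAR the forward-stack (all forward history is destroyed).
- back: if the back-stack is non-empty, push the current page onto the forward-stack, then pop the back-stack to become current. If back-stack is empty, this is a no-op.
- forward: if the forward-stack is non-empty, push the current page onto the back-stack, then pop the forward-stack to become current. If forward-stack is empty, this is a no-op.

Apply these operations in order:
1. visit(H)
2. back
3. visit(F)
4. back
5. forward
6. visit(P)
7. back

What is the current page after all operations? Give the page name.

Answer: F

Derivation:
After 1 (visit(H)): cur=H back=1 fwd=0
After 2 (back): cur=HOME back=0 fwd=1
After 3 (visit(F)): cur=F back=1 fwd=0
After 4 (back): cur=HOME back=0 fwd=1
After 5 (forward): cur=F back=1 fwd=0
After 6 (visit(P)): cur=P back=2 fwd=0
After 7 (back): cur=F back=1 fwd=1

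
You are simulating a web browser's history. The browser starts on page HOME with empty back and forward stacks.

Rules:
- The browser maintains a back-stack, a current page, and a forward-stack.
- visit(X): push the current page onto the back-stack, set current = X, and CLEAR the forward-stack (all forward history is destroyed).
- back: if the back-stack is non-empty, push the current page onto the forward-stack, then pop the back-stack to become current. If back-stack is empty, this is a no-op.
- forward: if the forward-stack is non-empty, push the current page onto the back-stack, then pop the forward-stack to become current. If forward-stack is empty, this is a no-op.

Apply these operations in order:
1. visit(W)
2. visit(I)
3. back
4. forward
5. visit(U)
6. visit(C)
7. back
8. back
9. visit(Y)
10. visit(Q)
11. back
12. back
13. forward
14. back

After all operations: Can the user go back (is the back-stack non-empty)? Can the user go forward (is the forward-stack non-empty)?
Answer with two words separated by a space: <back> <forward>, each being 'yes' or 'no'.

After 1 (visit(W)): cur=W back=1 fwd=0
After 2 (visit(I)): cur=I back=2 fwd=0
After 3 (back): cur=W back=1 fwd=1
After 4 (forward): cur=I back=2 fwd=0
After 5 (visit(U)): cur=U back=3 fwd=0
After 6 (visit(C)): cur=C back=4 fwd=0
After 7 (back): cur=U back=3 fwd=1
After 8 (back): cur=I back=2 fwd=2
After 9 (visit(Y)): cur=Y back=3 fwd=0
After 10 (visit(Q)): cur=Q back=4 fwd=0
After 11 (back): cur=Y back=3 fwd=1
After 12 (back): cur=I back=2 fwd=2
After 13 (forward): cur=Y back=3 fwd=1
After 14 (back): cur=I back=2 fwd=2

Answer: yes yes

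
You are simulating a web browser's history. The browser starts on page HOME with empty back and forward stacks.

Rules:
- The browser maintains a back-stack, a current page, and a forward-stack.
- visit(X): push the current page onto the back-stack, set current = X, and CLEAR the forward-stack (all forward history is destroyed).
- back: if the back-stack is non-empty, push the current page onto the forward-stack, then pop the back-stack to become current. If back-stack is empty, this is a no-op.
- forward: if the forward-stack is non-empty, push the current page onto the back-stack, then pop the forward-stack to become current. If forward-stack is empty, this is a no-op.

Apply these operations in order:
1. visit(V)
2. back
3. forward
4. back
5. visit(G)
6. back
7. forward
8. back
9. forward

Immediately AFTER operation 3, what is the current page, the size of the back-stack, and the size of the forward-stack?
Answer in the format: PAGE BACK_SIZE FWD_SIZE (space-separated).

After 1 (visit(V)): cur=V back=1 fwd=0
After 2 (back): cur=HOME back=0 fwd=1
After 3 (forward): cur=V back=1 fwd=0

V 1 0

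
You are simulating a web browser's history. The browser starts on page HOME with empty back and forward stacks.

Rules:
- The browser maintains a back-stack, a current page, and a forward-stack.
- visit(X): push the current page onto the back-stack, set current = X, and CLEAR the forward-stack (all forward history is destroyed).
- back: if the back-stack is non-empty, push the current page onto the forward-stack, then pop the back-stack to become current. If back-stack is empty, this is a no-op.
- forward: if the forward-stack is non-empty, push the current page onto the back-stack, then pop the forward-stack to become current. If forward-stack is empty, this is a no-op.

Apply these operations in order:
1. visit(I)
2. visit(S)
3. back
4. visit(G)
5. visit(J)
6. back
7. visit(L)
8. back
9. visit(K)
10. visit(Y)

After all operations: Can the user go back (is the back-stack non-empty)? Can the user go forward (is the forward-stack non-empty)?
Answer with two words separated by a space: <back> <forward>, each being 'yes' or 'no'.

After 1 (visit(I)): cur=I back=1 fwd=0
After 2 (visit(S)): cur=S back=2 fwd=0
After 3 (back): cur=I back=1 fwd=1
After 4 (visit(G)): cur=G back=2 fwd=0
After 5 (visit(J)): cur=J back=3 fwd=0
After 6 (back): cur=G back=2 fwd=1
After 7 (visit(L)): cur=L back=3 fwd=0
After 8 (back): cur=G back=2 fwd=1
After 9 (visit(K)): cur=K back=3 fwd=0
After 10 (visit(Y)): cur=Y back=4 fwd=0

Answer: yes no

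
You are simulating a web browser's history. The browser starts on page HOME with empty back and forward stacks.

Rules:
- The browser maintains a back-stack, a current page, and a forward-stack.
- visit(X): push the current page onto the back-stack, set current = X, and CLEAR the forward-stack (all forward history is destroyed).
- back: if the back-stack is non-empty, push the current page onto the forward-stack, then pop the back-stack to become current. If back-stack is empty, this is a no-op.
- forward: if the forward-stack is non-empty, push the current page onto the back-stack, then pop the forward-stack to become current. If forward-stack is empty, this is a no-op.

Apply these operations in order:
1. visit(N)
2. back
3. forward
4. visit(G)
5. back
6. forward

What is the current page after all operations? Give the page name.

Answer: G

Derivation:
After 1 (visit(N)): cur=N back=1 fwd=0
After 2 (back): cur=HOME back=0 fwd=1
After 3 (forward): cur=N back=1 fwd=0
After 4 (visit(G)): cur=G back=2 fwd=0
After 5 (back): cur=N back=1 fwd=1
After 6 (forward): cur=G back=2 fwd=0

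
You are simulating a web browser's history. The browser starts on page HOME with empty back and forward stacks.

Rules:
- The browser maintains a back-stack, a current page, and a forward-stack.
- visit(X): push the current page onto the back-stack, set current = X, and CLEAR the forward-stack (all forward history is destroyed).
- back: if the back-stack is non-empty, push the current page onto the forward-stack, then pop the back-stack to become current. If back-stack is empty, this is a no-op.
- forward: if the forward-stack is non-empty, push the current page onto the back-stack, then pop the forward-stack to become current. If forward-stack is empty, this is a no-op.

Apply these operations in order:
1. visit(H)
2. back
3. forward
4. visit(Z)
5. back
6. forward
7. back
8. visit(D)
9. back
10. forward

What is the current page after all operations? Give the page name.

Answer: D

Derivation:
After 1 (visit(H)): cur=H back=1 fwd=0
After 2 (back): cur=HOME back=0 fwd=1
After 3 (forward): cur=H back=1 fwd=0
After 4 (visit(Z)): cur=Z back=2 fwd=0
After 5 (back): cur=H back=1 fwd=1
After 6 (forward): cur=Z back=2 fwd=0
After 7 (back): cur=H back=1 fwd=1
After 8 (visit(D)): cur=D back=2 fwd=0
After 9 (back): cur=H back=1 fwd=1
After 10 (forward): cur=D back=2 fwd=0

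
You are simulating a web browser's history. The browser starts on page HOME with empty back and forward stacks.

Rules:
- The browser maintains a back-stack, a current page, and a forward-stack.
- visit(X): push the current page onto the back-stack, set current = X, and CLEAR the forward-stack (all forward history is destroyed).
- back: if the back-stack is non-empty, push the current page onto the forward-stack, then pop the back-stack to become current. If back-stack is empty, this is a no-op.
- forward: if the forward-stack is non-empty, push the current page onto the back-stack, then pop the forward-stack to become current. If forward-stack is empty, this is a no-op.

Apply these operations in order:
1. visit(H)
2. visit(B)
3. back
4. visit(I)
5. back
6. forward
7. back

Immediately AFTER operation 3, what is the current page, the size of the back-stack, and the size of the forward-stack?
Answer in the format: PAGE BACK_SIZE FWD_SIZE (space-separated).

After 1 (visit(H)): cur=H back=1 fwd=0
After 2 (visit(B)): cur=B back=2 fwd=0
After 3 (back): cur=H back=1 fwd=1

H 1 1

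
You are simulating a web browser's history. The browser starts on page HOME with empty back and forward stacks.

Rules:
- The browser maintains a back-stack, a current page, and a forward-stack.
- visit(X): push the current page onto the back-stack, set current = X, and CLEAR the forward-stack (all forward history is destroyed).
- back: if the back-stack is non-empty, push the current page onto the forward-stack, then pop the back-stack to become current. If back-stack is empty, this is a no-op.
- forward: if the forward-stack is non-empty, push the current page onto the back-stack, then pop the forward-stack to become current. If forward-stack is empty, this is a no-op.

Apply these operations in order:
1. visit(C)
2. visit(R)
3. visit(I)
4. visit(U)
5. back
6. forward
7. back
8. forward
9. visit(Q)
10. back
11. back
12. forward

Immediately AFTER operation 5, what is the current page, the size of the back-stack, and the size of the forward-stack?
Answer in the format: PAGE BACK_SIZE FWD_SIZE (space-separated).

After 1 (visit(C)): cur=C back=1 fwd=0
After 2 (visit(R)): cur=R back=2 fwd=0
After 3 (visit(I)): cur=I back=3 fwd=0
After 4 (visit(U)): cur=U back=4 fwd=0
After 5 (back): cur=I back=3 fwd=1

I 3 1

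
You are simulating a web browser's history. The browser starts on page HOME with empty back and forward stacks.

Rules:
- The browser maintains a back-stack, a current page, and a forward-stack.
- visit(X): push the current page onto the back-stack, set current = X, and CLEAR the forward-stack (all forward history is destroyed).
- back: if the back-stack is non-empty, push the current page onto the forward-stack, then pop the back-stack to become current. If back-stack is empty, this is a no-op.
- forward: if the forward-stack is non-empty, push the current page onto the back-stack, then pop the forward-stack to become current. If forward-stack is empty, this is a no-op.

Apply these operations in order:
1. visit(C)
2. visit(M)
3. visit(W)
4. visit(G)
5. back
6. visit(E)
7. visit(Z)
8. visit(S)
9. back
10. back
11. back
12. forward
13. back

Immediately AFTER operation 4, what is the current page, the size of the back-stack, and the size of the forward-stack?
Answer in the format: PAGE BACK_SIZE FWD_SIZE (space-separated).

After 1 (visit(C)): cur=C back=1 fwd=0
After 2 (visit(M)): cur=M back=2 fwd=0
After 3 (visit(W)): cur=W back=3 fwd=0
After 4 (visit(G)): cur=G back=4 fwd=0

G 4 0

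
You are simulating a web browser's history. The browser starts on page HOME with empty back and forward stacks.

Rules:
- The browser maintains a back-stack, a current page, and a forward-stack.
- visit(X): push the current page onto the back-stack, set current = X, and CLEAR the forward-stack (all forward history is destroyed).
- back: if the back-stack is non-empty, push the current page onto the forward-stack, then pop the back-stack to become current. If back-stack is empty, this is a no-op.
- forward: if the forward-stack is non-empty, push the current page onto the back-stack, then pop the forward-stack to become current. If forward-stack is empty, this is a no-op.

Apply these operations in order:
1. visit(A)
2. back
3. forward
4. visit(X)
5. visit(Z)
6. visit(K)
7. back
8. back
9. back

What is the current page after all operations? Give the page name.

Answer: A

Derivation:
After 1 (visit(A)): cur=A back=1 fwd=0
After 2 (back): cur=HOME back=0 fwd=1
After 3 (forward): cur=A back=1 fwd=0
After 4 (visit(X)): cur=X back=2 fwd=0
After 5 (visit(Z)): cur=Z back=3 fwd=0
After 6 (visit(K)): cur=K back=4 fwd=0
After 7 (back): cur=Z back=3 fwd=1
After 8 (back): cur=X back=2 fwd=2
After 9 (back): cur=A back=1 fwd=3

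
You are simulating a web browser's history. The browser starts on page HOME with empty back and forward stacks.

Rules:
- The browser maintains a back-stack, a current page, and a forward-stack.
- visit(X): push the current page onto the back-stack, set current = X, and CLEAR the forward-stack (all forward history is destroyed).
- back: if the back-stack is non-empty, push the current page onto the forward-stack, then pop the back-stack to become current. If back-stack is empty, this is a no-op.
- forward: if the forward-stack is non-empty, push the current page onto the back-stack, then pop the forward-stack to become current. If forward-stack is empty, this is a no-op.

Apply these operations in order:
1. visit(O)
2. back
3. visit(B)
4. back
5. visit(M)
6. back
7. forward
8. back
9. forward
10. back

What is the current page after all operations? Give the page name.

Answer: HOME

Derivation:
After 1 (visit(O)): cur=O back=1 fwd=0
After 2 (back): cur=HOME back=0 fwd=1
After 3 (visit(B)): cur=B back=1 fwd=0
After 4 (back): cur=HOME back=0 fwd=1
After 5 (visit(M)): cur=M back=1 fwd=0
After 6 (back): cur=HOME back=0 fwd=1
After 7 (forward): cur=M back=1 fwd=0
After 8 (back): cur=HOME back=0 fwd=1
After 9 (forward): cur=M back=1 fwd=0
After 10 (back): cur=HOME back=0 fwd=1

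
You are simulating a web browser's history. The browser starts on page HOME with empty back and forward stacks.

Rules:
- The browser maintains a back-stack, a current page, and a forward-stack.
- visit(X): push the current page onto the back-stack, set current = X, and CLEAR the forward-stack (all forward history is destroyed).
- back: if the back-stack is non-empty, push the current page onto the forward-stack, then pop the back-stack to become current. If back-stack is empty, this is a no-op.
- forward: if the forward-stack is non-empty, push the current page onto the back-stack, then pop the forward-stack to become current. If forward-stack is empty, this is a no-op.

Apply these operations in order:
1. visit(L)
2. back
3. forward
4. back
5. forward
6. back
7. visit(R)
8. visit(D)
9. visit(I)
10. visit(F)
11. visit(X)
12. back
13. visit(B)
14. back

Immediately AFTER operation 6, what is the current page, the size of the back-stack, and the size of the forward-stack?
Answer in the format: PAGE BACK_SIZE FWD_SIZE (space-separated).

After 1 (visit(L)): cur=L back=1 fwd=0
After 2 (back): cur=HOME back=0 fwd=1
After 3 (forward): cur=L back=1 fwd=0
After 4 (back): cur=HOME back=0 fwd=1
After 5 (forward): cur=L back=1 fwd=0
After 6 (back): cur=HOME back=0 fwd=1

HOME 0 1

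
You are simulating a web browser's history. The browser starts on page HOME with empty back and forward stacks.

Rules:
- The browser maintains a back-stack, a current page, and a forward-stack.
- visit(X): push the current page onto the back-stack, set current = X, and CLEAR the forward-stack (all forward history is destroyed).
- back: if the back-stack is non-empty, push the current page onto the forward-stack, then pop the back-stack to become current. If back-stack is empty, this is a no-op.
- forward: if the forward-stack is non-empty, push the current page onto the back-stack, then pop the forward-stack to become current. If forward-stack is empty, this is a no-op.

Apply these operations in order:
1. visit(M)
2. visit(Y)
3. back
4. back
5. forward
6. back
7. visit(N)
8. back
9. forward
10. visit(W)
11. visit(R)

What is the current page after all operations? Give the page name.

Answer: R

Derivation:
After 1 (visit(M)): cur=M back=1 fwd=0
After 2 (visit(Y)): cur=Y back=2 fwd=0
After 3 (back): cur=M back=1 fwd=1
After 4 (back): cur=HOME back=0 fwd=2
After 5 (forward): cur=M back=1 fwd=1
After 6 (back): cur=HOME back=0 fwd=2
After 7 (visit(N)): cur=N back=1 fwd=0
After 8 (back): cur=HOME back=0 fwd=1
After 9 (forward): cur=N back=1 fwd=0
After 10 (visit(W)): cur=W back=2 fwd=0
After 11 (visit(R)): cur=R back=3 fwd=0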